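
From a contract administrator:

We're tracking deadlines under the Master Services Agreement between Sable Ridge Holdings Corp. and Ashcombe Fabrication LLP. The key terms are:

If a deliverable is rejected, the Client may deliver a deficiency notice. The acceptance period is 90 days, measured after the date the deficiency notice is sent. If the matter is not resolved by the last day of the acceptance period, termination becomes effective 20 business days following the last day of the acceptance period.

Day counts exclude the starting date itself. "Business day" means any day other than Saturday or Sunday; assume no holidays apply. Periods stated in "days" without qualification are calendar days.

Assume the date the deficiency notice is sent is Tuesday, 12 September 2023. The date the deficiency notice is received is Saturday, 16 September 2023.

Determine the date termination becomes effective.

Adding 90 calendar days to 12 September 2023 gives 11 December 2023, which is the last day of the acceptance period.
The date termination becomes effective: 20 business days after Monday, 11 December 2023, skipping weekends — Dec 12, Dec 13, Dec 14, Dec 15, …, Jan 4, Jan 5, Jan 8 — lands on Monday, 8 January 2024.

8 January 2024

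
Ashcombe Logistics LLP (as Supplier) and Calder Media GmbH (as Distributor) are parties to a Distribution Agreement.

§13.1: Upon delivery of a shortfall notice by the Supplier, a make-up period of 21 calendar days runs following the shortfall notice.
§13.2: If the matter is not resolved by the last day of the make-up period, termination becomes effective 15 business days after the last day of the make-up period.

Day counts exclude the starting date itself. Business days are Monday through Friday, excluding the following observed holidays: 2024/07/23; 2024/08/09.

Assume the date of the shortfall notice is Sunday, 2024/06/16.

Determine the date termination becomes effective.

2024/07/29

The last day of the make-up period: 2024/06/16 + 21 days = 2024/07/07.
From Sunday, 2024/07/07, 15 business days (Jul 8, Jul 9, Jul 10, Jul 11, …, Jul 25, Jul 26, Jul 29, skipping weekends and the listed holiday on Jul 23) brings us to Monday, 2024/07/29, which is the date termination becomes effective.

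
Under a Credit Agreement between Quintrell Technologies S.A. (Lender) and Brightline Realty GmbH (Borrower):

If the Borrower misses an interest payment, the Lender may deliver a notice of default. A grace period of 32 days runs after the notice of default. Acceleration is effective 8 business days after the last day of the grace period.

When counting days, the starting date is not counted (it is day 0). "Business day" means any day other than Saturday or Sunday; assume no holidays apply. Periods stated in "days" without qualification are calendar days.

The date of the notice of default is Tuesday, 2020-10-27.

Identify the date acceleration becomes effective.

The last day of the grace period: 2020-10-27 + 32 days = 2020-11-28.
From Saturday, 2020-11-28, 8 business days (Nov 30, Dec 1, Dec 2, Dec 3, Dec 4, Dec 7, Dec 8, Dec 9, skipping weekends) brings us to Wednesday, 2020-12-09, which is the date acceleration becomes effective.

2020-12-09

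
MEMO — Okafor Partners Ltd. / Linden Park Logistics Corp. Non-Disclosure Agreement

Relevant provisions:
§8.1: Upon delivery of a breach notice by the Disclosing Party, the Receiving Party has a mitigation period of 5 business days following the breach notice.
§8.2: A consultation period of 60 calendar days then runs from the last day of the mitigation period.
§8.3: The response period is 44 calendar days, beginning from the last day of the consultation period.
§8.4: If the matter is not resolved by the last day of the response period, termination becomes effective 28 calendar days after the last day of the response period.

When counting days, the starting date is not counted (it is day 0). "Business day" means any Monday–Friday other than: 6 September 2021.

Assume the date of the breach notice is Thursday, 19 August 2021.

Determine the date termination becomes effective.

5 January 2022

From Thursday, 19 August 2021, 5 business days (Aug 20, Aug 23, Aug 24, Aug 25, Aug 26, skipping weekends) brings us to Thursday, 26 August 2021, which is the last day of the mitigation period.
Adding 60 calendar days to 26 August 2021 gives 25 October 2021, which is the last day of the consultation period.
The last day of the response period: 44 calendar days after 25 October 2021 is 8 December 2021.
The date termination becomes effective: 28 calendar days after 8 December 2021 is 5 January 2022.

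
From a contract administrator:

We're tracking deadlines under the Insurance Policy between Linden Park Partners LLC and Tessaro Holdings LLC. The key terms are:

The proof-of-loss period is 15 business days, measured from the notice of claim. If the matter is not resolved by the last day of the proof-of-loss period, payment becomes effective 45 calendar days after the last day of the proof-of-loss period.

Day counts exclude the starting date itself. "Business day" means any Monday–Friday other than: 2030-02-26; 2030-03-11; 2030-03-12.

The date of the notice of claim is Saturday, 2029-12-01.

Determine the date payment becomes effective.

2030-02-04

The last day of the proof-of-loss period: 15 business days after Saturday, 2029-12-01, skipping weekends — Dec 3, Dec 4, Dec 5, Dec 6, …, Dec 19, Dec 20, Dec 21 — lands on Friday, 2029-12-21.
The date payment becomes effective: 2029-12-21 + 45 days = 2030-02-04.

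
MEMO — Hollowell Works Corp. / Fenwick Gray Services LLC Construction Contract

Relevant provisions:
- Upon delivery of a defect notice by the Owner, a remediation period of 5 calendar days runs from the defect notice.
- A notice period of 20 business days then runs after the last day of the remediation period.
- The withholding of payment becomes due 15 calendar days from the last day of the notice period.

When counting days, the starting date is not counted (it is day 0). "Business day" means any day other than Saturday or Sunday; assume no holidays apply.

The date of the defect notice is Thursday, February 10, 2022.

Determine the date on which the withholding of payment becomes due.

The last day of the remediation period: February 10, 2022 + 5 days = February 15, 2022.
The last day of the notice period: counting 20 business days from Tuesday, February 15, 2022 (Feb 16, Feb 17, Feb 18, Feb 21, …, Mar 11, Mar 14, Mar 15, skipping weekends) reaches Tuesday, March 15, 2022.
The date on which the withholding of payment becomes due: 15 calendar days after March 15, 2022 is March 30, 2022.

March 30, 2022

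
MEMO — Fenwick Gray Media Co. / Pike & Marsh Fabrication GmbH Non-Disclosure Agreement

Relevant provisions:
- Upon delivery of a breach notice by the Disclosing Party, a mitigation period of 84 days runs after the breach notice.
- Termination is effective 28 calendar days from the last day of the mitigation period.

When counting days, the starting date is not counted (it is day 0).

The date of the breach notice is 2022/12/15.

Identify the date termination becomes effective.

The last day of the mitigation period: 2022/12/15 + 84 days = 2023/03/09.
Adding 28 calendar days to 2023/03/09 gives 2023/04/06, which is the date termination becomes effective.

2023/04/06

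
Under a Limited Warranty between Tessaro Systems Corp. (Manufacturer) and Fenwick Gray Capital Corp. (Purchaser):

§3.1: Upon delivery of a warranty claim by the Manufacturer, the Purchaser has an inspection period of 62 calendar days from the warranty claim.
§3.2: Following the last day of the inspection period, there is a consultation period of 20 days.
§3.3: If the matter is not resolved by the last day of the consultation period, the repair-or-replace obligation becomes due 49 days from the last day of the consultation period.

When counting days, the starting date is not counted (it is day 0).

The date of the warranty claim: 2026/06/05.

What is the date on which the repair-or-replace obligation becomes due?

2026/10/14

Adding 62 calendar days to 2026/06/05 gives 2026/08/06, which is the last day of the inspection period.
Adding 20 calendar days to 2026/08/06 gives 2026/08/26, which is the last day of the consultation period.
Adding 49 calendar days to 2026/08/26 gives 2026/10/14, which is the date on which the repair-or-replace obligation becomes due.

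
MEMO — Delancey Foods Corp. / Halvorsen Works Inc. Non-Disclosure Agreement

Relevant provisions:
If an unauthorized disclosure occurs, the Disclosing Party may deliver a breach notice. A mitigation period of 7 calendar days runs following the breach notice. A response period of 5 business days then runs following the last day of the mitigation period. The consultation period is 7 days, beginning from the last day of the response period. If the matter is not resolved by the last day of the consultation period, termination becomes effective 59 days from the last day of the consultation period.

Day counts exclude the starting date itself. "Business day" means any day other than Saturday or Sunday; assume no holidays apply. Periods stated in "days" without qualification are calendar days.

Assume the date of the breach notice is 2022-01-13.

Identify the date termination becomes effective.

2022-04-03

Adding 7 calendar days to 2022-01-13 gives 2022-01-20, which is the last day of the mitigation period.
The last day of the response period: 5 business days after Thursday, 2022-01-20, skipping weekends — Jan 21, Jan 24, Jan 25, Jan 26, Jan 27 — lands on Thursday, 2022-01-27.
The last day of the consultation period: 2022-01-27 + 7 days = 2022-02-03.
The date termination becomes effective: 59 calendar days after 2022-02-03 is 2022-04-03.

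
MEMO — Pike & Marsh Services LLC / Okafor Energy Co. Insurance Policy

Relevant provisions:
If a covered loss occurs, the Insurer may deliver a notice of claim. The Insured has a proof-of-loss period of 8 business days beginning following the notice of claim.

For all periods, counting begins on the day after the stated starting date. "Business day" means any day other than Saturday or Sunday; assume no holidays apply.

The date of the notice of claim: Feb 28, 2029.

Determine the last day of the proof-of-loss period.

Mar 12, 2029

The last day of the proof-of-loss period: 8 business days after Wednesday, Feb 28, 2029, skipping weekends — Mar 1, Mar 2, Mar 5, Mar 6, Mar 7, Mar 8, Mar 9, Mar 12 — lands on Monday, Mar 12, 2029.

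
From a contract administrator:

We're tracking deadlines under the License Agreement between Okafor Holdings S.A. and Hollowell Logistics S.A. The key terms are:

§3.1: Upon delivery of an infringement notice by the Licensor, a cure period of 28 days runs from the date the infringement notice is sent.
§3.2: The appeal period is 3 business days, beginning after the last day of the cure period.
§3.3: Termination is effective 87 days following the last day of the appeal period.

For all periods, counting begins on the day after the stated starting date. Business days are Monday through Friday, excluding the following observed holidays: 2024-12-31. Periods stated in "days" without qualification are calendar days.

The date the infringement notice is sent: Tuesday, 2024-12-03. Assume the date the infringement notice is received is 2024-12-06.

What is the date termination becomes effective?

The last day of the cure period: 28 calendar days after 2024-12-03 is 2024-12-31.
From Tuesday, 2024-12-31, 3 business days (Jan 1, Jan 2, Jan 3, skipping weekends) brings us to Friday, 2025-01-03, which is the last day of the appeal period.
The date termination becomes effective: 2025-01-03 + 87 days = 2025-03-31.

2025-03-31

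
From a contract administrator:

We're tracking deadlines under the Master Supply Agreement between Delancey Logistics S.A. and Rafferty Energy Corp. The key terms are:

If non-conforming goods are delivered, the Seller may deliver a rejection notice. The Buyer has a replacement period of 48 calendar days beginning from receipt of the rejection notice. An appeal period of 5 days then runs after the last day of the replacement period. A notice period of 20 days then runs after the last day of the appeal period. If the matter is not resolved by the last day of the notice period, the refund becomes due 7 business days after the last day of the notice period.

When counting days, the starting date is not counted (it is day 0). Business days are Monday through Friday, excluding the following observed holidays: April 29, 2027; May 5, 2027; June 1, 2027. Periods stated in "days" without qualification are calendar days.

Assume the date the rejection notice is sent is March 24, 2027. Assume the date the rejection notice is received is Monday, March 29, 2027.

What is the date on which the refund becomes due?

June 21, 2027

Adding 48 calendar days to March 29, 2027 gives May 16, 2027, which is the last day of the replacement period.
The last day of the appeal period: May 16, 2027 + 5 days = May 21, 2027.
Adding 20 calendar days to May 21, 2027 gives June 10, 2027, which is the last day of the notice period.
The date on which the refund becomes due: counting 7 business days from Thursday, June 10, 2027 (Jun 11, Jun 14, Jun 15, Jun 16, Jun 17, Jun 18, Jun 21, skipping weekends) reaches Monday, June 21, 2027.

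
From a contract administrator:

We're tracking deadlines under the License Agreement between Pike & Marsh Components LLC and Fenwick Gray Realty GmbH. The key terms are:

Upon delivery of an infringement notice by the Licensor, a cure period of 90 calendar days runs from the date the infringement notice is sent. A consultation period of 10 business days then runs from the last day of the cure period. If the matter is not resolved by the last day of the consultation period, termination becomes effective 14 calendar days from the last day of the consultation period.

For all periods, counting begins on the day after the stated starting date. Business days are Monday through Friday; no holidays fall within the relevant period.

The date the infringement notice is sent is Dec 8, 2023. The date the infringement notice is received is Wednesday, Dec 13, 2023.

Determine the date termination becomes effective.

Apr 4, 2024

Adding 90 calendar days to Dec 8, 2023 gives Mar 7, 2024, which is the last day of the cure period.
The last day of the consultation period: counting 10 business days from Thursday, Mar 7, 2024 (Mar 8, Mar 11, Mar 12, Mar 13, Mar 14, Mar 15, Mar 18, Mar 19, Mar 20, Mar 21, skipping weekends) reaches Thursday, Mar 21, 2024.
The date termination becomes effective: Mar 21, 2024 + 14 days = Apr 4, 2024.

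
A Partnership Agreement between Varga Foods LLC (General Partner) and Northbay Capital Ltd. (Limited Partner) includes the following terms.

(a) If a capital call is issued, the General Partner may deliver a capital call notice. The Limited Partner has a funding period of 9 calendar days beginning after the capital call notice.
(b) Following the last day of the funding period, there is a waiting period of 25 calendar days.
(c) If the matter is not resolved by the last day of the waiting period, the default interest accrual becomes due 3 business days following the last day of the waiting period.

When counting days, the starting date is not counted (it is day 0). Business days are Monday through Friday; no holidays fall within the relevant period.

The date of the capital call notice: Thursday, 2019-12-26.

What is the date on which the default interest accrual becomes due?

2020-02-03

Adding 9 calendar days to 2019-12-26 gives 2020-01-04, which is the last day of the funding period.
The last day of the waiting period: 2020-01-04 + 25 days = 2020-01-29.
The date on which the default interest accrual becomes due: 3 business days after Wednesday, 2020-01-29, skipping weekends — Jan 30, Jan 31, Feb 3 — lands on Monday, 2020-02-03.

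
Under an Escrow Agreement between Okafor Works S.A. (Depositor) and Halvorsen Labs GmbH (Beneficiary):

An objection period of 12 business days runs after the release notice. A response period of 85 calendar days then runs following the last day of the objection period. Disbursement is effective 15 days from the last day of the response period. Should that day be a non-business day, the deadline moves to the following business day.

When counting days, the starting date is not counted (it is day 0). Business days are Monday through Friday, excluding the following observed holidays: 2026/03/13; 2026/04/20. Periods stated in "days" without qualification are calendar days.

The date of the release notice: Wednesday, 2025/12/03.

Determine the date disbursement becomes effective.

2026/03/30

The last day of the objection period: counting 12 business days from Wednesday, 2025/12/03 (Dec 4, Dec 5, Dec 8, Dec 9, …, Dec 17, Dec 18, Dec 19, skipping weekends) reaches Friday, 2025/12/19.
The last day of the response period: 85 calendar days after 2025/12/19 is 2026/03/14.
The date disbursement becomes effective: 15 calendar days after 2026/03/14 is 2026/03/29. That falls on a Sunday, so it rolls to the next business day, Monday, 2026/03/30.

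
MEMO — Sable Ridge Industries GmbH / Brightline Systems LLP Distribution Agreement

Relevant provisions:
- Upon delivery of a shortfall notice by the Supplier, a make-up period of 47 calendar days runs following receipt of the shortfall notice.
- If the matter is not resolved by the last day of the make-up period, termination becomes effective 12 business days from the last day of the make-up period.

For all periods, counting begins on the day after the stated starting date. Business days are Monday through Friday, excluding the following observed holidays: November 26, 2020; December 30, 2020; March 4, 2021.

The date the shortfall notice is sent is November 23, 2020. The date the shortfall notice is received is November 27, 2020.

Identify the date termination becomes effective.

The last day of the make-up period: November 27, 2020 + 47 days = January 13, 2021.
From Wednesday, January 13, 2021, 12 business days (Jan 14, Jan 15, Jan 18, Jan 19, …, Jan 27, Jan 28, Jan 29, skipping weekends) brings us to Friday, January 29, 2021, which is the date termination becomes effective.

January 29, 2021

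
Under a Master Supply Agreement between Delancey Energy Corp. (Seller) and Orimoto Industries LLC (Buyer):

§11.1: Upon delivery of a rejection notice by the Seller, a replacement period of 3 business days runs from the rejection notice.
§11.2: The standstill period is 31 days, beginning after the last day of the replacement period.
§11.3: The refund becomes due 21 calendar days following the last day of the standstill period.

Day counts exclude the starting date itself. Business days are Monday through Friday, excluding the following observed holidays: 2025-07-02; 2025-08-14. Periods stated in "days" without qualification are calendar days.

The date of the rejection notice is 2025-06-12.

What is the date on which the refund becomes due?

The last day of the replacement period: 3 business days after Thursday, 2025-06-12, skipping weekends — Jun 13, Jun 16, Jun 17 — lands on Tuesday, 2025-06-17.
Adding 31 calendar days to 2025-06-17 gives 2025-07-18, which is the last day of the standstill period.
Adding 21 calendar days to 2025-07-18 gives 2025-08-08, which is the date on which the refund becomes due.

2025-08-08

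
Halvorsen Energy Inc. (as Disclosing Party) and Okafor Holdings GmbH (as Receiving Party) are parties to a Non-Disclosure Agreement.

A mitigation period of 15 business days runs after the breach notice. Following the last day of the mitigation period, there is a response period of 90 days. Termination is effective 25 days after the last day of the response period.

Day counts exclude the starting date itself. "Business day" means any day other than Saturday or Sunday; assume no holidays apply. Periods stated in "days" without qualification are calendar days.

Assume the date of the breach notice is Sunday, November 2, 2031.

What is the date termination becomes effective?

March 15, 2032

The last day of the mitigation period: 15 business days after Sunday, November 2, 2031, skipping weekends — Nov 3, Nov 4, Nov 5, Nov 6, …, Nov 19, Nov 20, Nov 21 — lands on Friday, November 21, 2031.
The last day of the response period: 90 calendar days after November 21, 2031 is February 19, 2032.
The date termination becomes effective: February 19, 2032 + 25 days = March 15, 2032.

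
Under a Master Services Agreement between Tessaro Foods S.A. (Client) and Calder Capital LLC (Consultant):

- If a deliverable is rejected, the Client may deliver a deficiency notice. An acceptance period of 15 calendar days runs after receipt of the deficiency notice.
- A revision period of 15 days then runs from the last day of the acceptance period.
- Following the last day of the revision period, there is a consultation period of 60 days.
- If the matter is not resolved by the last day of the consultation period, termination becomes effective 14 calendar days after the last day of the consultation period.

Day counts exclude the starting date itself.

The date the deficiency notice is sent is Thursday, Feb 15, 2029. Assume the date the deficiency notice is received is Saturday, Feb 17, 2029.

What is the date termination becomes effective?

The last day of the acceptance period: 15 calendar days after Feb 17, 2029 is Mar 4, 2029.
The last day of the revision period: Mar 4, 2029 + 15 days = Mar 19, 2029.
The last day of the consultation period: Mar 19, 2029 + 60 days = May 18, 2029.
Adding 14 calendar days to May 18, 2029 gives Jun 1, 2029, which is the date termination becomes effective.

Jun 1, 2029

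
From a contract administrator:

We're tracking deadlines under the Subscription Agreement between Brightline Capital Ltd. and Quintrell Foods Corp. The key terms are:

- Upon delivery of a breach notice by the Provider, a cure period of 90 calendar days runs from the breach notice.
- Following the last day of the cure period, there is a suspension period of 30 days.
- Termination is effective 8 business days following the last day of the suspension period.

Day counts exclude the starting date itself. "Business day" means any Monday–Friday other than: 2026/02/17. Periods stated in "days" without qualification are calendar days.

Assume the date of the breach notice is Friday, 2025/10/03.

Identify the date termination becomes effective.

2026/02/11

The last day of the cure period: 90 calendar days after 2025/10/03 is 2026/01/01.
Adding 30 calendar days to 2026/01/01 gives 2026/01/31, which is the last day of the suspension period.
The date termination becomes effective: counting 8 business days from Saturday, 2026/01/31 (Feb 2, Feb 3, Feb 4, Feb 5, Feb 6, Feb 9, Feb 10, Feb 11, skipping weekends) reaches Wednesday, 2026/02/11.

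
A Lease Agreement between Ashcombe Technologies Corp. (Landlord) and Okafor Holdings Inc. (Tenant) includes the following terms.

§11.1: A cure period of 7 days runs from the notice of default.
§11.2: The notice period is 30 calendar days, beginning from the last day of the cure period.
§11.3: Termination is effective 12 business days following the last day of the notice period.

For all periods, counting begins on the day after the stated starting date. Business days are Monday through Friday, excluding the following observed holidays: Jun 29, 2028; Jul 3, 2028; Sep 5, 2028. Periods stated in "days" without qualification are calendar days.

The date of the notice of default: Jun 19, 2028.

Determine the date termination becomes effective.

The last day of the cure period: Jun 19, 2028 + 7 days = Jun 26, 2028.
The last day of the notice period: 30 calendar days after Jun 26, 2028 is Jul 26, 2028.
The date termination becomes effective: 12 business days after Wednesday, Jul 26, 2028, skipping weekends — Jul 27, Jul 28, Jul 31, Aug 1, …, Aug 9, Aug 10, Aug 11 — lands on Friday, Aug 11, 2028.

Aug 11, 2028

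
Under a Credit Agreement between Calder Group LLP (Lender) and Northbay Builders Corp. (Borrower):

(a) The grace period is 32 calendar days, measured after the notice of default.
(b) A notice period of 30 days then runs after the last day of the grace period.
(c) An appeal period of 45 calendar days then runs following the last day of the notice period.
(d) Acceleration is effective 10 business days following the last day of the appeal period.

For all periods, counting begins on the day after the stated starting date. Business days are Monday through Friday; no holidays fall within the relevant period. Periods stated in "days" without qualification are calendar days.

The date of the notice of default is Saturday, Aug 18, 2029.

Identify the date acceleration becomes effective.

The last day of the grace period: 32 calendar days after Aug 18, 2029 is Sep 19, 2029.
The last day of the notice period: 30 calendar days after Sep 19, 2029 is Oct 19, 2029.
The last day of the appeal period: Oct 19, 2029 + 45 days = Dec 3, 2029.
The date acceleration becomes effective: 10 business days after Monday, Dec 3, 2029, skipping weekends — Dec 4, Dec 5, Dec 6, Dec 7, Dec 10, Dec 11, Dec 12, Dec 13, Dec 14, Dec 17 — lands on Monday, Dec 17, 2029.

Dec 17, 2029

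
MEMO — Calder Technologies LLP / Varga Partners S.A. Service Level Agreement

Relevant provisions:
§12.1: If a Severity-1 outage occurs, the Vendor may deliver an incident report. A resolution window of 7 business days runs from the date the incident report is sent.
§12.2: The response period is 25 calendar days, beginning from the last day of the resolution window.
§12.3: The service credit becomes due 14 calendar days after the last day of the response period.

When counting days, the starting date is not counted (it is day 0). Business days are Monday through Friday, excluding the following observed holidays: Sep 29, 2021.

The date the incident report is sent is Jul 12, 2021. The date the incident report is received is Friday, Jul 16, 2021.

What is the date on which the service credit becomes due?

From Monday, Jul 12, 2021, 7 business days (Jul 13, Jul 14, Jul 15, Jul 16, Jul 19, Jul 20, Jul 21, skipping weekends) brings us to Wednesday, Jul 21, 2021, which is the last day of the resolution window.
The last day of the response period: 25 calendar days after Jul 21, 2021 is Aug 15, 2021.
Adding 14 calendar days to Aug 15, 2021 gives Aug 29, 2021, which is the date on which the service credit becomes due.

Aug 29, 2021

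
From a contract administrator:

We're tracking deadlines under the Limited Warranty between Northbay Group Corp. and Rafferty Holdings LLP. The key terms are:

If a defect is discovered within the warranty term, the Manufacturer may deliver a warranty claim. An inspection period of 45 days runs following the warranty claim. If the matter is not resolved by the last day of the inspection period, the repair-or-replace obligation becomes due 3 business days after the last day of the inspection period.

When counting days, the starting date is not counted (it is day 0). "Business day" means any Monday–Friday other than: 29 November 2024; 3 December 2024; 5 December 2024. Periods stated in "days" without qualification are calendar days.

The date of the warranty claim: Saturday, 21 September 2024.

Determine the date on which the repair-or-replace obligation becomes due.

Adding 45 calendar days to 21 September 2024 gives 5 November 2024, which is the last day of the inspection period.
From Tuesday, 5 November 2024, 3 business days (Nov 6, Nov 7, Nov 8, skipping weekends) brings us to Friday, 8 November 2024, which is the date on which the repair-or-replace obligation becomes due.

8 November 2024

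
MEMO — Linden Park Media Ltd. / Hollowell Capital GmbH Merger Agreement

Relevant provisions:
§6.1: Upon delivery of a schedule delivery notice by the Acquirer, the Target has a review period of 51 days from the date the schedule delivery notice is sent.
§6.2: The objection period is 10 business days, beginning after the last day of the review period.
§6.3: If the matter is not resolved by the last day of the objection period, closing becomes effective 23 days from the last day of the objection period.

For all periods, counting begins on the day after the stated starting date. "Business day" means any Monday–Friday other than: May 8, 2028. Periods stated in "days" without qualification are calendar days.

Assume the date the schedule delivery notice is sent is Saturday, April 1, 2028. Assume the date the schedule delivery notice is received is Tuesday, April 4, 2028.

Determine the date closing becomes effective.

The last day of the review period: 51 calendar days after April 1, 2028 is May 22, 2028.
The last day of the objection period: counting 10 business days from Monday, May 22, 2028 (May 23, May 24, May 25, May 26, May 29, May 30, May 31, Jun 1, Jun 2, Jun 5, skipping weekends) reaches Monday, June 5, 2028.
The date closing becomes effective: June 5, 2028 + 23 days = June 28, 2028.

June 28, 2028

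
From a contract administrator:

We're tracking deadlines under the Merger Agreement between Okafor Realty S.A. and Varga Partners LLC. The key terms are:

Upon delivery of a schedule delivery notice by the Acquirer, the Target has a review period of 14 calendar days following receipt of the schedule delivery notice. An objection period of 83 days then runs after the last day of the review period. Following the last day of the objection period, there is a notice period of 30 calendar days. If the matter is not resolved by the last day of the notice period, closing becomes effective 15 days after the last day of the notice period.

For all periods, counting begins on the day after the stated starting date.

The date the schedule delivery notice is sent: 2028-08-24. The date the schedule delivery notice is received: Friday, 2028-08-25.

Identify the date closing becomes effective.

The last day of the review period: 14 calendar days after 2028-08-25 is 2028-09-08.
Adding 83 calendar days to 2028-09-08 gives 2028-11-30, which is the last day of the objection period.
The last day of the notice period: 2028-11-30 + 30 days = 2028-12-30.
The date closing becomes effective: 15 calendar days after 2028-12-30 is 2029-01-14.

2029-01-14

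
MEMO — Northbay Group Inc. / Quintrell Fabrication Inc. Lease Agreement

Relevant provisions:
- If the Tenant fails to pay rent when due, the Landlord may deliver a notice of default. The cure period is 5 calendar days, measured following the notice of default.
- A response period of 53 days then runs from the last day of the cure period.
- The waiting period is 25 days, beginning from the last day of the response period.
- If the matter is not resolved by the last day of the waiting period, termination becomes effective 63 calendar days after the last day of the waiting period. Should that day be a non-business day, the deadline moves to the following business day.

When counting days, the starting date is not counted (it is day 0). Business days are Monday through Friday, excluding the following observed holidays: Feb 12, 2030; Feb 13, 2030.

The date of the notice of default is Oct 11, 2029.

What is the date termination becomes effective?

Adding 5 calendar days to Oct 11, 2029 gives Oct 16, 2029, which is the last day of the cure period.
The last day of the response period: 53 calendar days after Oct 16, 2029 is Dec 8, 2029.
The last day of the waiting period: Dec 8, 2029 + 25 days = Jan 2, 2030.
The date termination becomes effective: 63 calendar days after Jan 2, 2030 is Mar 6, 2030. Mar 6, 2030 is a Wednesday and is not a listed holiday, so no roll-forward applies.

Mar 6, 2030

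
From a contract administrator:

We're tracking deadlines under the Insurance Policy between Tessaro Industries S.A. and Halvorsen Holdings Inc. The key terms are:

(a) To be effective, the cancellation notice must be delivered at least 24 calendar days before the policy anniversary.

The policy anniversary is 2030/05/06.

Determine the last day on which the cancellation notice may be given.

2030/04/12

2030/05/06 minus 24 days is 2030/04/12.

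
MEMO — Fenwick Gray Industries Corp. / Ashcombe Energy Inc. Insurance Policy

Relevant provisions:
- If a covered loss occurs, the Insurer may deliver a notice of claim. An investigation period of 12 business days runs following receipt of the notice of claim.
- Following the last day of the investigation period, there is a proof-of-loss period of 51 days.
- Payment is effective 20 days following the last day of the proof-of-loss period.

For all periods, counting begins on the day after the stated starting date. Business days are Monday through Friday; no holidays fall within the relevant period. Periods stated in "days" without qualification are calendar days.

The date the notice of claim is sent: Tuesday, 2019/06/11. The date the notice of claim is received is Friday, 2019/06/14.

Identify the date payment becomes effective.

2019/09/11

The last day of the investigation period: counting 12 business days from Friday, 2019/06/14 (Jun 17, Jun 18, Jun 19, Jun 20, …, Jun 28, Jul 1, Jul 2, skipping weekends) reaches Tuesday, 2019/07/02.
The last day of the proof-of-loss period: 51 calendar days after 2019/07/02 is 2019/08/22.
The date payment becomes effective: 20 calendar days after 2019/08/22 is 2019/09/11.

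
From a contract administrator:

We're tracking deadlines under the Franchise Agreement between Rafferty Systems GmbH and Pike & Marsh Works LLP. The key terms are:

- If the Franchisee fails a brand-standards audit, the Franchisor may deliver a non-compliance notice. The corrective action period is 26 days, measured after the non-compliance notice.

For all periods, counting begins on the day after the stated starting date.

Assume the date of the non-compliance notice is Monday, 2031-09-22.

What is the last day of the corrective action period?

The last day of the corrective action period: 2031-09-22 + 26 days = 2031-10-18.

2031-10-18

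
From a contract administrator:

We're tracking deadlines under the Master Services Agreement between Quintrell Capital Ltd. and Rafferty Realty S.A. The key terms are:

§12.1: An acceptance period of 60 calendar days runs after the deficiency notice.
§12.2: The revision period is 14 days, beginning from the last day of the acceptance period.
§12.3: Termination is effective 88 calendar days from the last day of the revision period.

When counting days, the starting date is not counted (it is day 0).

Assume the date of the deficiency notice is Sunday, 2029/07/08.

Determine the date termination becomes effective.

Adding 60 calendar days to 2029/07/08 gives 2029/09/06, which is the last day of the acceptance period.
The last day of the revision period: 2029/09/06 + 14 days = 2029/09/20.
Adding 88 calendar days to 2029/09/20 gives 2029/12/17, which is the date termination becomes effective.

2029/12/17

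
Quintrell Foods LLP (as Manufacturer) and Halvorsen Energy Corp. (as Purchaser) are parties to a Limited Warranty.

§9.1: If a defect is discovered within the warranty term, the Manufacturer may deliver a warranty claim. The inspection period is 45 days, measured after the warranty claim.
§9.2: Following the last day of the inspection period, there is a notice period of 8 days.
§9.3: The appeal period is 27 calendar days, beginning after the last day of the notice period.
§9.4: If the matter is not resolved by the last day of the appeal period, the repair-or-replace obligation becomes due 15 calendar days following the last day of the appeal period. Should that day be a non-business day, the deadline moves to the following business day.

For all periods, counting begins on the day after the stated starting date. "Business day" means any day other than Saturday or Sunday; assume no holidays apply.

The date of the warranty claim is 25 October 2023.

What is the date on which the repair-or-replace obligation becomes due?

29 January 2024

The last day of the inspection period: 25 October 2023 + 45 days = 9 December 2023.
Adding 8 calendar days to 9 December 2023 gives 17 December 2023, which is the last day of the notice period.
Adding 27 calendar days to 17 December 2023 gives 13 January 2024, which is the last day of the appeal period.
The date on which the repair-or-replace obligation becomes due: 15 calendar days after 13 January 2024 is 28 January 2024. That falls on a Sunday, so it rolls to the next business day, Monday, 29 January 2024.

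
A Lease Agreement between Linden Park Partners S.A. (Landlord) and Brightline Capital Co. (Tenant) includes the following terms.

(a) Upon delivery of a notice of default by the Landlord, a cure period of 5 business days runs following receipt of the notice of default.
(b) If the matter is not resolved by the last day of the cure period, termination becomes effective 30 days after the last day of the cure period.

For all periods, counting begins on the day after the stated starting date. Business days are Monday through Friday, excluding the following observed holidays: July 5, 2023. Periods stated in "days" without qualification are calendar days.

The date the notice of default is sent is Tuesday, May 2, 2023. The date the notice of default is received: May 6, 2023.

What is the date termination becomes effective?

June 11, 2023

The last day of the cure period: counting 5 business days from Saturday, May 6, 2023 (May 8, May 9, May 10, May 11, May 12, skipping weekends) reaches Friday, May 12, 2023.
Adding 30 calendar days to May 12, 2023 gives June 11, 2023, which is the date termination becomes effective.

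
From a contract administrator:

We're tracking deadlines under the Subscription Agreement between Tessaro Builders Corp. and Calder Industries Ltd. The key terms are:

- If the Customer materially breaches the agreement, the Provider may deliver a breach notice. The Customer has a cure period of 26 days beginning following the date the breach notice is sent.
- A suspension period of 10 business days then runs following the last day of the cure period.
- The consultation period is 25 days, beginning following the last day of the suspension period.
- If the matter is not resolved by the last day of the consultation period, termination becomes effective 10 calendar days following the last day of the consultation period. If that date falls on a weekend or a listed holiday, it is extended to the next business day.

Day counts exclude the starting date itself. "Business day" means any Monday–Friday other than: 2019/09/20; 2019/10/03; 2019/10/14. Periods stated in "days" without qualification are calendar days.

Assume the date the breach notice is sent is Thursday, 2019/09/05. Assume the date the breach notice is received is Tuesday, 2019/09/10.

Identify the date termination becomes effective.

Adding 26 calendar days to 2019/09/05 gives 2019/10/01, which is the last day of the cure period.
The last day of the suspension period: 10 business days after Tuesday, 2019/10/01, skipping weekends and the listed holidays on Oct 3, Oct 14 — Oct 2, Oct 4, Oct 7, Oct 8, Oct 9, Oct 10, Oct 11, Oct 15, Oct 16, Oct 17 — lands on Thursday, 2019/10/17.
Adding 25 calendar days to 2019/10/17 gives 2019/11/11, which is the last day of the consultation period.
The date termination becomes effective: 2019/11/11 + 10 days = 2019/11/21. 2019/11/21 is a Thursday and is not a listed holiday, so no roll-forward applies.

2019/11/21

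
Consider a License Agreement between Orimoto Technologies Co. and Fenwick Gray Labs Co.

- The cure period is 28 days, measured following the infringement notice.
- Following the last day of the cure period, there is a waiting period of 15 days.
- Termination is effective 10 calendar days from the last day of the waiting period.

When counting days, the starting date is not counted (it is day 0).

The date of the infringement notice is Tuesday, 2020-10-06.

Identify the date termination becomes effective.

The last day of the cure period: 2020-10-06 + 28 days = 2020-11-03.
The last day of the waiting period: 2020-11-03 + 15 days = 2020-11-18.
Adding 10 calendar days to 2020-11-18 gives 2020-11-28, which is the date termination becomes effective.

2020-11-28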